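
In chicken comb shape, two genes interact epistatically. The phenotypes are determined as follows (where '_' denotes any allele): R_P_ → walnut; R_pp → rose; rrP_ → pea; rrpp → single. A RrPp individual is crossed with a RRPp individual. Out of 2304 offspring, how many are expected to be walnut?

Cross: RrPp × RRPp — consider each gene separately:
R gene: Rr × RR → 2 RR, 2 Rr → 4 R_ (out of 4)
P gene: Pp × Pp → 1 PP, 2 Pp, 1 pp → 3 P_ : 1 pp (out of 4)
Genotype classes (out of 4 × 4 = 16): R_P_ = 4×3 = 12; R_pp = 4×1 = 4
Apply the phenotype rules: R_P_ (12) → walnut; R_pp (4) → rose
Phenotype counts (out of 16): 12 walnut, 4 rose
walnut: 12 out of 16 → fraction 3/4
Expected count = 3/4 × 2304 = 1728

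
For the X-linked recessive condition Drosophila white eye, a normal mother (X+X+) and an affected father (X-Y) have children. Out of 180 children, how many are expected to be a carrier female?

Cross: X+X+ × X-Y
Offspring: 2 X+X-, 2 X+Y
Probability of a carrier female: 2/4 = 1/2
Expected count = 1/2 × 180 = 90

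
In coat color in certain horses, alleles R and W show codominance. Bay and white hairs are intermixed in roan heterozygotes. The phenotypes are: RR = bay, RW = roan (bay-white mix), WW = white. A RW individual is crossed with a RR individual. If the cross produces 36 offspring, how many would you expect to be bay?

Punnett square for RW × RR:
Offspring genotypes: 2 RR, 2 RW
Phenotype counts: 2 bay, 2 roan (bay-white mix)
bay: 2 out of 4 → fraction 1/2
Expected count = 1/2 × 36 = 18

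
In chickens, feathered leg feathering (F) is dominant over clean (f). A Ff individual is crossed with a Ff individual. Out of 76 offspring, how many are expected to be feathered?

Punnett square for Ff × Ff:
Offspring genotypes: 1 FF, 2 Ff, 1 ff
feathered: 3, clean: 1
feathered: 3 out of 4 → fraction 3/4
Expected count = 3/4 × 76 = 57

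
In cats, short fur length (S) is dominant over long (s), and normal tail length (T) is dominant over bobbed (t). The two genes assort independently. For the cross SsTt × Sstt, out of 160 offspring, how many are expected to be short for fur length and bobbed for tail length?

Dihybrid cross SsTt × Sstt — consider each gene separately:
fur length: Ss × Ss → 1 SS, 2 Ss, 1 ss → 3 S_ : 1 ss (out of 4)
tail length: Tt × tt → 2 Tt, 2 tt → 2 T_ : 2 tt (out of 4)
Looking for: short (S_) and bobbed (tt)
P(short) = 3/4, P(bobbed) = 2/4
P(both) = 3/4 × 2/4 = 6/16 = 3/8
Expected count = 3/8 × 160 = 60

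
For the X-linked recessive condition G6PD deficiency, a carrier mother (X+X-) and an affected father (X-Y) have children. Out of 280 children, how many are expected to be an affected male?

Cross: X+X- × X-Y
Offspring: 1 X+X-, 1 X+Y, 1 X-X-, 1 X-Y
Probability of an affected male: 1/4
Expected count = 1/4 × 280 = 70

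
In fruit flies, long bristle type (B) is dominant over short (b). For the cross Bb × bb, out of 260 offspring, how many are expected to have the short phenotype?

Punnett square for Bb × bb:
Offspring genotypes: 2 Bb, 2 bb
Total offspring: 4
Count with target: 2
Probability: 2/4 = 1/2
Expected count = 1/2 × 260 = 130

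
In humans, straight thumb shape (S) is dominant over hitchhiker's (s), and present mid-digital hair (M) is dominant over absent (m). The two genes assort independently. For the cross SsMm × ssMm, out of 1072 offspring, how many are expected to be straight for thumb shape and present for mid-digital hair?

Dihybrid cross SsMm × ssMm — consider each gene separately:
thumb shape: Ss × ss → 2 Ss, 2 ss → 2 S_ : 2 ss (out of 4)
mid-digital hair: Mm × Mm → 1 MM, 2 Mm, 1 mm → 3 M_ : 1 mm (out of 4)
Looking for: straight (S_) and present (M_)
P(straight) = 2/4, P(present) = 3/4
P(both) = 2/4 × 3/4 = 6/16 = 3/8
Expected count = 3/8 × 1072 = 402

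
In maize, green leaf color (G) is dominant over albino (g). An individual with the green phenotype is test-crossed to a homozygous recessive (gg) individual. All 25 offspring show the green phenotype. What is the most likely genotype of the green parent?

Test cross: ? × gg
All offspring are green.
If the unknown parent were heterozygous (Gg), about half of 25 offspring would be albino; none are. The unknown parent is most likely homozygous dominant (GG).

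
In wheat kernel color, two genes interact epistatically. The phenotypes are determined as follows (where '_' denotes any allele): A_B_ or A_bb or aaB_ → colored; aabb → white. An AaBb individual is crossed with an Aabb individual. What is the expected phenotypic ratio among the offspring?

Cross: AaBb × Aabb — consider each gene separately:
A gene: Aa × Aa → 1 AA, 2 Aa, 1 aa → 3 A_ : 1 aa (out of 4)
B gene: Bb × bb → 2 Bb, 2 bb → 2 B_ : 2 bb (out of 4)
Genotype classes (out of 4 × 4 = 16): A_B_ = 3×2 = 6; A_bb = 3×2 = 6; aaB_ = 1×2 = 2; aabb = 1×2 = 2
Apply the phenotype rules: A_B_ (6) + A_bb (6) + aaB_ (2) → colored; aabb (2) → white
Phenotype counts (out of 16): 14 colored, 2 white
Ratio: 7 colored : 1 white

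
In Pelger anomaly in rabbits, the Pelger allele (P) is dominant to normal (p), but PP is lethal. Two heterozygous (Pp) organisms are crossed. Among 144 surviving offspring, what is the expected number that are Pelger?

Cross: Pp × Pp
Punnett square offspring (before lethality): 1 PP, 2 Pp, 1 pp
The PP genotype is lethal (embryos die); surviving offspring: 2 Pp, 1 pp
Pelger: 2 out of 3 → fraction 2/3
Expected count = 2/3 × 144 = 96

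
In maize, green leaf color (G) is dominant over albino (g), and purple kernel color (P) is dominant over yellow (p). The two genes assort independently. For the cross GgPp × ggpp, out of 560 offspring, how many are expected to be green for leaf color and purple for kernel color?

Dihybrid cross GgPp × ggpp — consider each gene separately:
leaf color: Gg × gg → 2 Gg, 2 gg → 2 G_ : 2 gg (out of 4)
kernel color: Pp × pp → 2 Pp, 2 pp → 2 P_ : 2 pp (out of 4)
Looking for: green (G_) and purple (P_)
P(green) = 2/4, P(purple) = 2/4
P(both) = 2/4 × 2/4 = 4/16 = 1/4
Expected count = 1/4 × 560 = 140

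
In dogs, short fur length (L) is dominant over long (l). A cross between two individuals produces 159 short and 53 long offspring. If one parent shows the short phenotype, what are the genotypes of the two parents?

Observed offspring: 159 short, 53 long
The observed ratio simplifies to 3:1. Long (ll) offspring appear, so each parent must contribute one l allele. The parent stated to show short carries L, so it is Ll. The other parent is then either Ll or ll: Ll × ll would give a 1:1 split, whereas Ll × Ll gives 3:1 — matching the data. So both parents are heterozygous (Ll × Ll).
Parent genotypes: Ll × Ll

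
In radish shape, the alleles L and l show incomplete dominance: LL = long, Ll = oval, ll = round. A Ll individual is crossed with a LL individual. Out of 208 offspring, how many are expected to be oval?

Punnett square for Ll × LL:
Offspring genotypes: 2 LL, 2 Ll
Phenotype counts: 2 long, 2 oval
oval: 2 out of 4 → fraction 1/2
Expected count = 1/2 × 208 = 104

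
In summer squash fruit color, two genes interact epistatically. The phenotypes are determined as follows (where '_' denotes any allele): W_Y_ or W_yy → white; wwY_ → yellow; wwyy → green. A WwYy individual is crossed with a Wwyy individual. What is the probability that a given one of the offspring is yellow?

Cross: WwYy × Wwyy — consider each gene separately:
W gene: Ww × Ww → 1 WW, 2 Ww, 1 ww → 3 W_ : 1 ww (out of 4)
Y gene: Yy × yy → 2 Yy, 2 yy → 2 Y_ : 2 yy (out of 4)
Genotype classes (out of 4 × 4 = 16): W_Y_ = 3×2 = 6; W_yy = 3×2 = 6; wwY_ = 1×2 = 2; wwyy = 1×2 = 2
Apply the phenotype rules: W_Y_ (6) + W_yy (6) → white; wwY_ (2) → yellow; wwyy (2) → green
Phenotype counts (out of 16): 12 white, 2 yellow, 2 green
yellow: 2 out of 16
Probability: 2/16 = 1/8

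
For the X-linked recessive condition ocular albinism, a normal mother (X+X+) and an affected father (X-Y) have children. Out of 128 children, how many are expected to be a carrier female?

Cross: X+X+ × X-Y
Offspring: 2 X+X-, 2 X+Y
Probability of a carrier female: 2/4 = 1/2
Expected count = 1/2 × 128 = 64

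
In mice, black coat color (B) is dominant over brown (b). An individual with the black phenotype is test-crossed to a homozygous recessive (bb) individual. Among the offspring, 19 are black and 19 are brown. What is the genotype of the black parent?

Test cross: ? × bb
Offspring: 19 black, 19 brown — approximately 1:1.
A 1:1 ratio in a test cross indicates the unknown parent is heterozygous (Bb).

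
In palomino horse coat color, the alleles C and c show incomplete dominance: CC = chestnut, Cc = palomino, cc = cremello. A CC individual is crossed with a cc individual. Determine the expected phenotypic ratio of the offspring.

Punnett square for CC × cc:
Offspring genotypes: 4 Cc
Phenotype counts: 4 palomino
Ratio: all palomino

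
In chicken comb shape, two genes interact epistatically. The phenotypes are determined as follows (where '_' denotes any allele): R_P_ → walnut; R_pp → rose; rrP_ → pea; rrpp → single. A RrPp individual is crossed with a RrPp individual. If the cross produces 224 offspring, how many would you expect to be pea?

Cross: RrPp × RrPp — consider each gene separately:
R gene: Rr × Rr → 1 RR, 2 Rr, 1 rr → 3 R_ : 1 rr (out of 4)
P gene: Pp × Pp → 1 PP, 2 Pp, 1 pp → 3 P_ : 1 pp (out of 4)
Genotype classes (out of 4 × 4 = 16): R_P_ = 3×3 = 9; R_pp = 3×1 = 3; rrP_ = 1×3 = 3; rrpp = 1×1 = 1
Apply the phenotype rules: R_P_ (9) → walnut; R_pp (3) → rose; rrP_ (3) → pea; rrpp (1) → single
Phenotype counts (out of 16): 9 walnut, 3 rose, 3 pea, 1 single
pea: 3 out of 16 → fraction 3/16
Expected count = 3/16 × 224 = 42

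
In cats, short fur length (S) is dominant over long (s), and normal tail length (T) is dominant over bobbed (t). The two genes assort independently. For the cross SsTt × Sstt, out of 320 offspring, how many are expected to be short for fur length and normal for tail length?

Dihybrid cross SsTt × Sstt — consider each gene separately:
fur length: Ss × Ss → 1 SS, 2 Ss, 1 ss → 3 S_ : 1 ss (out of 4)
tail length: Tt × tt → 2 Tt, 2 tt → 2 T_ : 2 tt (out of 4)
Looking for: short (S_) and normal (T_)
P(short) = 3/4, P(normal) = 2/4
P(both) = 3/4 × 2/4 = 6/16 = 3/8
Expected count = 3/8 × 320 = 120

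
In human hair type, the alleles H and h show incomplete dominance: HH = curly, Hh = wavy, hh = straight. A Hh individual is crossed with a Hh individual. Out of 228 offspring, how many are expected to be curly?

Punnett square for Hh × Hh:
Offspring genotypes: 1 HH, 2 Hh, 1 hh
Phenotype counts: 1 curly, 2 wavy, 1 straight
curly: 1 out of 4 → fraction 1/4
Expected count = 1/4 × 228 = 57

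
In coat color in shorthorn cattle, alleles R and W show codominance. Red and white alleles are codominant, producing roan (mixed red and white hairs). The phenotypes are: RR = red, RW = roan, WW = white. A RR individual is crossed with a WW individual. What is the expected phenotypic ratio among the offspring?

Punnett square for RR × WW:
Offspring genotypes: 4 RW
Phenotype counts: 4 roan
Ratio: all roan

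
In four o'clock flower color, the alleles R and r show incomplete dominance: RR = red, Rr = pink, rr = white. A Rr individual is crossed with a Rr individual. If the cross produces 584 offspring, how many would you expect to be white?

Punnett square for Rr × Rr:
Offspring genotypes: 1 RR, 2 Rr, 1 rr
Phenotype counts: 1 red, 2 pink, 1 white
white: 1 out of 4 → fraction 1/4
Expected count = 1/4 × 584 = 146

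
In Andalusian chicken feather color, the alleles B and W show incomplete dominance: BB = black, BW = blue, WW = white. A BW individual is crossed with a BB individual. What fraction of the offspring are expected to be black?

Punnett square for BW × BB:
Offspring genotypes: 2 BB, 2 BW
Phenotype counts: 2 black, 2 blue
black: 2 out of 4
Probability: 2/4 = 1/2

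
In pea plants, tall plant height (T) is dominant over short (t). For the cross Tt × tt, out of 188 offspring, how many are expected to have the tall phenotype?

Punnett square for Tt × tt:
Offspring genotypes: 2 Tt, 2 tt
Total offspring: 4
Count with target: 2
Probability: 2/4 = 1/2
Expected count = 1/2 × 188 = 94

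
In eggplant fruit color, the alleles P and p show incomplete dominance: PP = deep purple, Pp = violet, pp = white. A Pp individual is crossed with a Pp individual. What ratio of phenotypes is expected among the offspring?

Punnett square for Pp × Pp:
Offspring genotypes: 1 PP, 2 Pp, 1 pp
Phenotype counts: 1 deep purple, 2 violet, 1 white
Ratio: 1 deep purple : 2 violet : 1 white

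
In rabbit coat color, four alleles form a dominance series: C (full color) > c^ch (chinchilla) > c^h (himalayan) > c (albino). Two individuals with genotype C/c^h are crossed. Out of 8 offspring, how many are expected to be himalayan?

Cross: C/c^h × C/c^h
Allele dominance: C > c^ch > c^h > c
Offspring genotypes: 1 C/C, 2 C/c^h, 1 c^h/c^h
Phenotype counts: 3 full color, 1 himalayan
himalayan: 1 out of 4 → fraction 1/4
Expected count = 1/4 × 8 = 2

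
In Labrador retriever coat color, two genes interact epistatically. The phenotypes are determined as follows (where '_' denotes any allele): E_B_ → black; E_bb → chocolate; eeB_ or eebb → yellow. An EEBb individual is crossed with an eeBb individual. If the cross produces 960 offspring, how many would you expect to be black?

Cross: EEBb × eeBb — consider each gene separately:
E gene: EE × ee → 4 Ee → 4 E_ (out of 4)
B gene: Bb × Bb → 1 BB, 2 Bb, 1 bb → 3 B_ : 1 bb (out of 4)
Genotype classes (out of 4 × 4 = 16): E_B_ = 4×3 = 12; E_bb = 4×1 = 4
Apply the phenotype rules: E_B_ (12) → black; E_bb (4) → chocolate
Phenotype counts (out of 16): 12 black, 4 chocolate
black: 12 out of 16 → fraction 3/4
Expected count = 3/4 × 960 = 720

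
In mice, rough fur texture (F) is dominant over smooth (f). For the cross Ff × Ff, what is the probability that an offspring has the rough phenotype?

Punnett square for Ff × Ff:
Offspring genotypes: 1 FF, 2 Ff, 1 ff
Total offspring: 4
Count with target: 3
Probability: 3/4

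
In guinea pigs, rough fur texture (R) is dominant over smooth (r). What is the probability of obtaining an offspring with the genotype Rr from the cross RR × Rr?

Punnett square for RR × Rr:
Offspring genotypes: 2 RR, 2 Rr
Total offspring: 4
Count with target: 2
Probability: 2/4 = 1/2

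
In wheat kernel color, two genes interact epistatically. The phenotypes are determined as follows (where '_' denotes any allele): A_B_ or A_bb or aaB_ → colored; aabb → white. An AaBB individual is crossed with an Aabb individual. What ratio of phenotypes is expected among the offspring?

Cross: AaBB × Aabb — consider each gene separately:
A gene: Aa × Aa → 1 AA, 2 Aa, 1 aa → 3 A_ : 1 aa (out of 4)
B gene: BB × bb → 4 Bb → 4 B_ (out of 4)
Genotype classes (out of 4 × 4 = 16): A_B_ = 3×4 = 12; aaB_ = 1×4 = 4
Apply the phenotype rules: A_B_ (12) + aaB_ (4) → colored
Phenotype counts (out of 16): 16 colored
Ratio: all colored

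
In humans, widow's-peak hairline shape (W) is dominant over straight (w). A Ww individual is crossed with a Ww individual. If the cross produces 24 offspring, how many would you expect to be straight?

Punnett square for Ww × Ww:
Offspring genotypes: 1 WW, 2 Ww, 1 ww
widow's-peak: 3, straight: 1
straight: 1 out of 4 → fraction 1/4
Expected count = 1/4 × 24 = 6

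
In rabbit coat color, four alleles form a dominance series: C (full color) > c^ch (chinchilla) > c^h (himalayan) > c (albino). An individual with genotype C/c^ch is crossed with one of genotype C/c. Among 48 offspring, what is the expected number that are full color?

Cross: C/c^ch × C/c
Allele dominance: C > c^ch > c^h > c
Offspring genotypes: 1 C/C, 1 C/c, 1 C/c^ch, 1 c^ch/c
Phenotype counts: 3 full color, 1 chinchilla
full color: 3 out of 4 → fraction 3/4
Expected count = 3/4 × 48 = 36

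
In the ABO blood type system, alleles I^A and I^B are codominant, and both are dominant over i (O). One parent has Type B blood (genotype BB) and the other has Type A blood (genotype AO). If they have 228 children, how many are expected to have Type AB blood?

Cross: BB × AO
Possible offspring genotypes: 2 AB, 2 BO
Blood type counts: 2 Type AB, 2 Type B
Probability of Type AB: 2/4 = 1/2
Expected count = 1/2 × 228 = 114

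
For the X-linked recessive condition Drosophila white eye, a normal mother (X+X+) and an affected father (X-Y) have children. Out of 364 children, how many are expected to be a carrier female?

Cross: X+X+ × X-Y
Offspring: 2 X+X-, 2 X+Y
Probability of a carrier female: 2/4 = 1/2
Expected count = 1/2 × 364 = 182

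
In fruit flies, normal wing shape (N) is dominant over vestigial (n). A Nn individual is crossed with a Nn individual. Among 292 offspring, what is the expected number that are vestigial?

Punnett square for Nn × Nn:
Offspring genotypes: 1 NN, 2 Nn, 1 nn
normal: 3, vestigial: 1
vestigial: 1 out of 4 → fraction 1/4
Expected count = 1/4 × 292 = 73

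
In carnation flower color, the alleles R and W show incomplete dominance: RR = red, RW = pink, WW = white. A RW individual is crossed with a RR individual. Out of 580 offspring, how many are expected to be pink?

Punnett square for RW × RR:
Offspring genotypes: 2 RR, 2 RW
Phenotype counts: 2 red, 2 pink
pink: 2 out of 4 → fraction 1/2
Expected count = 1/2 × 580 = 290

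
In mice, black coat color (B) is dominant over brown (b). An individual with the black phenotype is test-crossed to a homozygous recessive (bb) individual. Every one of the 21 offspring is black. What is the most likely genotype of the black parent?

Test cross: ? × bb
All offspring are black.
If the unknown parent were heterozygous (Bb), about half of 21 offspring would be brown; none are. The unknown parent is most likely homozygous dominant (BB).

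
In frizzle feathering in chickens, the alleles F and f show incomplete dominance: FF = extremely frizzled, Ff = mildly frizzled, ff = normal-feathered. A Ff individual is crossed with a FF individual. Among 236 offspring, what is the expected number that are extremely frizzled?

Punnett square for Ff × FF:
Offspring genotypes: 2 FF, 2 Ff
Phenotype counts: 2 extremely frizzled, 2 mildly frizzled
extremely frizzled: 2 out of 4 → fraction 1/2
Expected count = 1/2 × 236 = 118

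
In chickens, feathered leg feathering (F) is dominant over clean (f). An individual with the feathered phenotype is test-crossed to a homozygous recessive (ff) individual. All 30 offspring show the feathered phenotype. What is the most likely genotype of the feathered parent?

Test cross: ? × ff
All offspring are feathered.
If the unknown parent were heterozygous (Ff), about half of 30 offspring would be clean; none are. The unknown parent is most likely homozygous dominant (FF).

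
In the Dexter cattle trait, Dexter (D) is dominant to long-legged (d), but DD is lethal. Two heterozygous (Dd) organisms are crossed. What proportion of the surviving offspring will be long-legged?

Cross: Dd × Dd
Punnett square offspring (before lethality): 1 DD, 2 Dd, 1 dd
The DD genotype is lethal (embryos die); surviving offspring: 2 Dd, 1 dd
long-legged: 1 out of 3
Probability: 1/3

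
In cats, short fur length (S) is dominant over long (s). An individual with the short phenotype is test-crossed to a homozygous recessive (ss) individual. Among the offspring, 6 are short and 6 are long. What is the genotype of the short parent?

Test cross: ? × ss
Offspring: 6 short, 6 long — approximately 1:1.
A 1:1 ratio in a test cross indicates the unknown parent is heterozygous (Ss).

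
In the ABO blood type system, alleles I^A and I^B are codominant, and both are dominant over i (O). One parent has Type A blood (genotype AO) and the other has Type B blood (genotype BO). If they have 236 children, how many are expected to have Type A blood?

Cross: AO × BO
Possible offspring genotypes: 1 AB, 1 AO, 1 BO, 1 OO
Blood type counts: 1 Type AB, 1 Type A, 1 Type B, 1 Type O
Probability of Type A: 1/4
Expected count = 1/4 × 236 = 59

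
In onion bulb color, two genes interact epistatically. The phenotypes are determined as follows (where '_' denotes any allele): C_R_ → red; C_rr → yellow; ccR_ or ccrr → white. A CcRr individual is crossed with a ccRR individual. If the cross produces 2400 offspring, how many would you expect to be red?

Cross: CcRr × ccRR — consider each gene separately:
C gene: Cc × cc → 2 Cc, 2 cc → 2 C_ : 2 cc (out of 4)
R gene: Rr × RR → 2 RR, 2 Rr → 4 R_ (out of 4)
Genotype classes (out of 4 × 4 = 16): C_R_ = 2×4 = 8; ccR_ = 2×4 = 8
Apply the phenotype rules: C_R_ (8) → red; ccR_ (8) → white
Phenotype counts (out of 16): 8 red, 8 white
red: 8 out of 16 → fraction 1/2
Expected count = 1/2 × 2400 = 1200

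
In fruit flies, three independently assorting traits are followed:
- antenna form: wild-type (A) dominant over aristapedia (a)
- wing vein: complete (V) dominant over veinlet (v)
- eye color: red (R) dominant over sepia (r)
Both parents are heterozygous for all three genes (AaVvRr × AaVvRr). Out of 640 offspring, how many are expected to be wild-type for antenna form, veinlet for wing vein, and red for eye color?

Trihybrid cross: AaVvRr × AaVvRr
Each trait segregates independently with a 3:1 phenotypic ratio, so each gene contributes 3/4 (dominant) or 1/4 (recessive).
Target: wild-type (antenna form), veinlet (wing vein), red (eye color)
Probability = product of independent per-trait probabilities
= 3/4 × 1/4 × 3/4 = 9/64
Expected count = 9/64 × 640 = 90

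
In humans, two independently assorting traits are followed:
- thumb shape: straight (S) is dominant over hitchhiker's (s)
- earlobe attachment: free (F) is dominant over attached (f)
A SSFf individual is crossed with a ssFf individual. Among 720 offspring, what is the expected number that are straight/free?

Dihybrid cross SSFf × ssFf — consider each gene separately:
thumb shape: SS × ss → 4 Ss → 4 S_ (out of 4)
earlobe attachment: Ff × Ff → 1 FF, 2 Ff, 1 ff → 3 F_ : 1 ff (out of 4)
Combine (counts out of 4 × 4 = 16): straight/free (S_F_) = 4×3 = 12; straight/attached (S_ff) = 4×1 = 4
Phenotype counts (out of 16): 12 straight/free, 4 straight/attached
straight/free: 12 out of 16 → fraction 3/4
Expected count = 3/4 × 720 = 540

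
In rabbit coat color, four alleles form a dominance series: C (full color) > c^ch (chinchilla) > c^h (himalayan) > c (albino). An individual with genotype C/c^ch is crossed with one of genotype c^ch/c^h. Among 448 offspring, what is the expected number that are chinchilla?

Cross: C/c^ch × c^ch/c^h
Allele dominance: C > c^ch > c^h > c
Offspring genotypes: 1 C/c^ch, 1 C/c^h, 1 c^ch/c^ch, 1 c^ch/c^h
Phenotype counts: 2 full color, 2 chinchilla
chinchilla: 2 out of 4 → fraction 1/2
Expected count = 1/2 × 448 = 224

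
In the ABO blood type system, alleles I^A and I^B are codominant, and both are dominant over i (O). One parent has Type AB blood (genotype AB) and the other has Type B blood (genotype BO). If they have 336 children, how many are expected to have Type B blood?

Cross: AB × BO
Possible offspring genotypes: 1 AB, 1 AO, 1 BB, 1 BO
Blood type counts: 1 Type AB, 1 Type A, 2 Type B
Probability of Type B: 2/4 = 1/2
Expected count = 1/2 × 336 = 168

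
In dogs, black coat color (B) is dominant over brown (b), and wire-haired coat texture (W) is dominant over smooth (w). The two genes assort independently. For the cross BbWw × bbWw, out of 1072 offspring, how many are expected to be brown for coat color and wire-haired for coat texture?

Dihybrid cross BbWw × bbWw — consider each gene separately:
coat color: Bb × bb → 2 Bb, 2 bb → 2 B_ : 2 bb (out of 4)
coat texture: Ww × Ww → 1 WW, 2 Ww, 1 ww → 3 W_ : 1 ww (out of 4)
Looking for: brown (bb) and wire-haired (W_)
P(brown) = 2/4, P(wire-haired) = 3/4
P(both) = 2/4 × 3/4 = 6/16 = 3/8
Expected count = 3/8 × 1072 = 402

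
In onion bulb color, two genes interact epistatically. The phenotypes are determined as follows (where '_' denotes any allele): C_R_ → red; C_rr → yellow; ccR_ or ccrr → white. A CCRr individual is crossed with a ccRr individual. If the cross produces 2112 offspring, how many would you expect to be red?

Cross: CCRr × ccRr — consider each gene separately:
C gene: CC × cc → 4 Cc → 4 C_ (out of 4)
R gene: Rr × Rr → 1 RR, 2 Rr, 1 rr → 3 R_ : 1 rr (out of 4)
Genotype classes (out of 4 × 4 = 16): C_R_ = 4×3 = 12; C_rr = 4×1 = 4
Apply the phenotype rules: C_R_ (12) → red; C_rr (4) → yellow
Phenotype counts (out of 16): 12 red, 4 yellow
red: 12 out of 16 → fraction 3/4
Expected count = 3/4 × 2112 = 1584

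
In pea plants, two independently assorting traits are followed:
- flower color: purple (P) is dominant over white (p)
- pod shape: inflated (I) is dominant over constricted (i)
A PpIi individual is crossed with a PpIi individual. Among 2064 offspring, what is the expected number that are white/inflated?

Dihybrid cross PpIi × PpIi — consider each gene separately:
flower color: Pp × Pp → 1 PP, 2 Pp, 1 pp → 3 P_ : 1 pp (out of 4)
pod shape: Ii × Ii → 1 II, 2 Ii, 1 ii → 3 I_ : 1 ii (out of 4)
Combine (counts out of 4 × 4 = 16): purple/inflated (P_I_) = 3×3 = 9; purple/constricted (P_ii) = 3×1 = 3; white/inflated (ppI_) = 1×3 = 3; white/constricted (ppii) = 1×1 = 1
Phenotype counts (out of 16): 9 purple/inflated, 3 purple/constricted, 3 white/inflated, 1 white/constricted
white/inflated: 3 out of 16 → fraction 3/16
Expected count = 3/16 × 2064 = 387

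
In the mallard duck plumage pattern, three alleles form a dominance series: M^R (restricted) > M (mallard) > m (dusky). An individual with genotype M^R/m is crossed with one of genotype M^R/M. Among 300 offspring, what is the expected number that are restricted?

Cross: M^R/m × M^R/M
Allele dominance: M^R > M > m
Offspring genotypes: 1 M^R/M^R, 1 M^R/M, 1 M^R/m, 1 M/m
Phenotype counts: 3 restricted, 1 mallard
restricted: 3 out of 4 → fraction 3/4
Expected count = 3/4 × 300 = 225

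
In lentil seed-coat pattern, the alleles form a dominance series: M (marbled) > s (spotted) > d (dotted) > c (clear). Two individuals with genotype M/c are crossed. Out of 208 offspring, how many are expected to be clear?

Cross: M/c × M/c
Allele dominance: M > s > d > c
Offspring genotypes: 1 M/M, 2 M/c, 1 c/c
Phenotype counts: 3 marbled, 1 clear
clear: 1 out of 4 → fraction 1/4
Expected count = 1/4 × 208 = 52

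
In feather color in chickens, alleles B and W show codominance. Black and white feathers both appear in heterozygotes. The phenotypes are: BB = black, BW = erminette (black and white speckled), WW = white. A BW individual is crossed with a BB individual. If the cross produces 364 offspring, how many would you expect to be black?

Punnett square for BW × BB:
Offspring genotypes: 2 BB, 2 BW
Phenotype counts: 2 black, 2 erminette (black and white speckled)
black: 2 out of 4 → fraction 1/2
Expected count = 1/2 × 364 = 182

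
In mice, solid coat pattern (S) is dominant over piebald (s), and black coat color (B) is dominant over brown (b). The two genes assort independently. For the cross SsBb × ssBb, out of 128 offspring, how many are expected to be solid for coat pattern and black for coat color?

Dihybrid cross SsBb × ssBb — consider each gene separately:
coat pattern: Ss × ss → 2 Ss, 2 ss → 2 S_ : 2 ss (out of 4)
coat color: Bb × Bb → 1 BB, 2 Bb, 1 bb → 3 B_ : 1 bb (out of 4)
Looking for: solid (S_) and black (B_)
P(solid) = 2/4, P(black) = 3/4
P(both) = 2/4 × 3/4 = 6/16 = 3/8
Expected count = 3/8 × 128 = 48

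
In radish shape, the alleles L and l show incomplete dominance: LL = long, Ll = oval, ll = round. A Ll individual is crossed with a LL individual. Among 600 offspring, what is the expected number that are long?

Punnett square for Ll × LL:
Offspring genotypes: 2 LL, 2 Ll
Phenotype counts: 2 long, 2 oval
long: 2 out of 4 → fraction 1/2
Expected count = 1/2 × 600 = 300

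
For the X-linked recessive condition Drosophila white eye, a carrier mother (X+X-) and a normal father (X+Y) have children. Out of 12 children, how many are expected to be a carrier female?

Cross: X+X- × X+Y
Offspring: 1 X+X+, 1 X+Y, 1 X+X-, 1 X-Y
Probability of a carrier female: 1/4
Expected count = 1/4 × 12 = 3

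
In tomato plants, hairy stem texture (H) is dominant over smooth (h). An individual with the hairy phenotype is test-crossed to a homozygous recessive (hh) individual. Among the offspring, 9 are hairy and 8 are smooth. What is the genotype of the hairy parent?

Test cross: ? × hh
Offspring: 9 hairy, 8 smooth — approximately 1:1.
A 1:1 ratio in a test cross indicates the unknown parent is heterozygous (Hh).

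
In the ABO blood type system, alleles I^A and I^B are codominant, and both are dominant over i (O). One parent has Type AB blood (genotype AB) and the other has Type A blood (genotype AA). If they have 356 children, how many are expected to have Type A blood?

Cross: AB × AA
Possible offspring genotypes: 2 AA, 2 AB
Blood type counts: 2 Type A, 2 Type AB
Probability of Type A: 2/4 = 1/2
Expected count = 1/2 × 356 = 178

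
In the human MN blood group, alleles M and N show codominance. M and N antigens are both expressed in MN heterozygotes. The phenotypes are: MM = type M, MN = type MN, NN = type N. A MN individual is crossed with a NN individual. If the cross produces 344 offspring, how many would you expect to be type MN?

Punnett square for MN × NN:
Offspring genotypes: 2 MN, 2 NN
Phenotype counts: 2 type MN, 2 type N
type MN: 2 out of 4 → fraction 1/2
Expected count = 1/2 × 344 = 172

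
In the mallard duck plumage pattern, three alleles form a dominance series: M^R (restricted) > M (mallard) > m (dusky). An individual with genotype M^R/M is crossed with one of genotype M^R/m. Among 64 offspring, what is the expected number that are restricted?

Cross: M^R/M × M^R/m
Allele dominance: M^R > M > m
Offspring genotypes: 1 M^R/M^R, 1 M^R/m, 1 M^R/M, 1 M/m
Phenotype counts: 3 restricted, 1 mallard
restricted: 3 out of 4 → fraction 3/4
Expected count = 3/4 × 64 = 48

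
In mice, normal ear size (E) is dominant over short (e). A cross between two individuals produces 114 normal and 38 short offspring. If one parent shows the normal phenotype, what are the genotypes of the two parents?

Observed offspring: 114 normal, 38 short
The observed ratio simplifies to 3:1. Short (ee) offspring appear, so each parent must contribute one e allele. The parent stated to show normal carries E, so it is Ee. The other parent is then either Ee or ee: Ee × ee would give a 1:1 split, whereas Ee × Ee gives 3:1 — matching the data. So both parents are heterozygous (Ee × Ee).
Parent genotypes: Ee × Ee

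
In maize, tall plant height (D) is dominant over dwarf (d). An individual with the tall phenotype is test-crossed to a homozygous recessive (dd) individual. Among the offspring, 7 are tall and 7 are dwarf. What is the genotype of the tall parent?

Test cross: ? × dd
Offspring: 7 tall, 7 dwarf — approximately 1:1.
A 1:1 ratio in a test cross indicates the unknown parent is heterozygous (Dd).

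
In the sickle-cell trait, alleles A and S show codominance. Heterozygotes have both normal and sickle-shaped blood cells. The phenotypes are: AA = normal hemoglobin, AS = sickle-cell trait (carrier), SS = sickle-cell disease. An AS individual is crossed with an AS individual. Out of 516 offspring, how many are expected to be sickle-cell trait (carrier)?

Punnett square for AS × AS:
Offspring genotypes: 1 AA, 2 AS, 1 SS
Phenotype counts: 1 normal hemoglobin, 2 sickle-cell trait (carrier), 1 sickle-cell disease
sickle-cell trait (carrier): 2 out of 4 → fraction 1/2
Expected count = 1/2 × 516 = 258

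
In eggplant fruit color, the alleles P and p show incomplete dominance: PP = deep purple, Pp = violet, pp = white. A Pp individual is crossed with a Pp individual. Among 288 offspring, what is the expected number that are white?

Punnett square for Pp × Pp:
Offspring genotypes: 1 PP, 2 Pp, 1 pp
Phenotype counts: 1 deep purple, 2 violet, 1 white
white: 1 out of 4 → fraction 1/4
Expected count = 1/4 × 288 = 72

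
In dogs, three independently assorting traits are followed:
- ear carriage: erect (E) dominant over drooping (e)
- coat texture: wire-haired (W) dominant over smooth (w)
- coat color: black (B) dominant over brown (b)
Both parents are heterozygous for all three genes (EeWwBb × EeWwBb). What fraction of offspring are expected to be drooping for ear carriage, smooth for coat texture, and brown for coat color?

Trihybrid cross: EeWwBb × EeWwBb
Each trait segregates independently with a 3:1 phenotypic ratio, so each gene contributes 3/4 (dominant) or 1/4 (recessive).
Target: drooping (ear carriage), smooth (coat texture), brown (coat color)
Probability = product of independent per-trait probabilities
= 1/4 × 1/4 × 1/4 = 1/64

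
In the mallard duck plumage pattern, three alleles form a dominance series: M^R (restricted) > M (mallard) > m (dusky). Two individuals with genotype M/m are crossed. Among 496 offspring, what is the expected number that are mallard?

Cross: M/m × M/m
Allele dominance: M^R > M > m
Offspring genotypes: 1 M/M, 2 M/m, 1 m/m
Phenotype counts: 3 mallard, 1 dusky
mallard: 3 out of 4 → fraction 3/4
Expected count = 3/4 × 496 = 372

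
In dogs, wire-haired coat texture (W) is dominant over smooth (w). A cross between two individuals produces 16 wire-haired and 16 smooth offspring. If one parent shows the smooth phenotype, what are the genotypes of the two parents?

Observed offspring: 16 wire-haired, 16 smooth
The observed ratio simplifies to 1:1. One parent shows smooth, so its genotype must be ww. A 1:1 offspring split requires the other parent to be heterozygous (Ww).
Parent genotypes: ww × Ww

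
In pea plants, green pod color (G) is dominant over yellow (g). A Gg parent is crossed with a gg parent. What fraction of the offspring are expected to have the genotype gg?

Punnett square for Gg × gg:
Offspring genotypes: 2 Gg, 2 gg
Total offspring: 4
Count with target: 2
Probability: 2/4 = 1/2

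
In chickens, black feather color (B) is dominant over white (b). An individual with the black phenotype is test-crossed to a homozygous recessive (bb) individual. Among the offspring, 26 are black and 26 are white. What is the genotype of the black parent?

Test cross: ? × bb
Offspring: 26 black, 26 white — approximately 1:1.
A 1:1 ratio in a test cross indicates the unknown parent is heterozygous (Bb).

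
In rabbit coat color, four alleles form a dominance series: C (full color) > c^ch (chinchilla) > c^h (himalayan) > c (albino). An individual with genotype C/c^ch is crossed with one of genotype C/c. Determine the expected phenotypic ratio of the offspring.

Cross: C/c^ch × C/c
Allele dominance: C > c^ch > c^h > c
Offspring genotypes: 1 C/C, 1 C/c, 1 C/c^ch, 1 c^ch/c
Phenotype counts: 3 full color, 1 chinchilla
Ratio: 3 full color : 1 chinchilla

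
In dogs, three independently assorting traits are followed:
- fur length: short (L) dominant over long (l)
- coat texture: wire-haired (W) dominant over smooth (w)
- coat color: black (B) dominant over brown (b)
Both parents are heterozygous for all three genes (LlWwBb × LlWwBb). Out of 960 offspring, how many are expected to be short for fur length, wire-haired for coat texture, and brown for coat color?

Trihybrid cross: LlWwBb × LlWwBb
Each trait segregates independently with a 3:1 phenotypic ratio, so each gene contributes 3/4 (dominant) or 1/4 (recessive).
Target: short (fur length), wire-haired (coat texture), brown (coat color)
Probability = product of independent per-trait probabilities
= 3/4 × 3/4 × 1/4 = 9/64
Expected count = 9/64 × 960 = 135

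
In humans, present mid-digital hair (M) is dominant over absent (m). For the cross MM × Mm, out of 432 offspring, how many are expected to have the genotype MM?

Punnett square for MM × Mm:
Offspring genotypes: 2 MM, 2 Mm
Total offspring: 4
Count with target: 2
Probability: 2/4 = 1/2
Expected count = 1/2 × 432 = 216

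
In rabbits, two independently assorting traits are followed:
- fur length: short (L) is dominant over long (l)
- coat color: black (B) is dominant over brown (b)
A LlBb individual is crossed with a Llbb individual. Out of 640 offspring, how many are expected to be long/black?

Dihybrid cross LlBb × Llbb — consider each gene separately:
fur length: Ll × Ll → 1 LL, 2 Ll, 1 ll → 3 L_ : 1 ll (out of 4)
coat color: Bb × bb → 2 Bb, 2 bb → 2 B_ : 2 bb (out of 4)
Combine (counts out of 4 × 4 = 16): short/black (L_B_) = 3×2 = 6; short/brown (L_bb) = 3×2 = 6; long/black (llB_) = 1×2 = 2; long/brown (llbb) = 1×2 = 2
Phenotype counts (out of 16): 6 short/black, 6 short/brown, 2 long/black, 2 long/brown
long/black: 2 out of 16 → fraction 1/8
Expected count = 1/8 × 640 = 80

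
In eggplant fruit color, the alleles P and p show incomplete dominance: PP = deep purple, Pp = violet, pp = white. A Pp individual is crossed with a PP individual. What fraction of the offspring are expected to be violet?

Punnett square for Pp × PP:
Offspring genotypes: 2 PP, 2 Pp
Phenotype counts: 2 deep purple, 2 violet
violet: 2 out of 4
Probability: 2/4 = 1/2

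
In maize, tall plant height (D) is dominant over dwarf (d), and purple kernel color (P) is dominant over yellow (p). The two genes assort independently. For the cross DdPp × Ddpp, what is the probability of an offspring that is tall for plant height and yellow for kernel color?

Dihybrid cross DdPp × Ddpp — consider each gene separately:
plant height: Dd × Dd → 1 DD, 2 Dd, 1 dd → 3 D_ : 1 dd (out of 4)
kernel color: Pp × pp → 2 Pp, 2 pp → 2 P_ : 2 pp (out of 4)
Looking for: tall (D_) and yellow (pp)
P(tall) = 3/4, P(yellow) = 2/4
P(both) = 3/4 × 2/4 = 6/16 = 3/8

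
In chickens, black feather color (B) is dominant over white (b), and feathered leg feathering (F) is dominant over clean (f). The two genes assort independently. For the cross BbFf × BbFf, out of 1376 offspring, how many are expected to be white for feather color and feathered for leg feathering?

Dihybrid cross BbFf × BbFf — consider each gene separately:
feather color: Bb × Bb → 1 BB, 2 Bb, 1 bb → 3 B_ : 1 bb (out of 4)
leg feathering: Ff × Ff → 1 FF, 2 Ff, 1 ff → 3 F_ : 1 ff (out of 4)
Looking for: white (bb) and feathered (F_)
P(white) = 1/4, P(feathered) = 3/4
P(both) = 1/4 × 3/4 = 3/16
Expected count = 3/16 × 1376 = 258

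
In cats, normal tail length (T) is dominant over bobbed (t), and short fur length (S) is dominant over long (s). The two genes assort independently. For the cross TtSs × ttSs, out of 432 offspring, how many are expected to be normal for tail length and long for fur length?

Dihybrid cross TtSs × ttSs — consider each gene separately:
tail length: Tt × tt → 2 Tt, 2 tt → 2 T_ : 2 tt (out of 4)
fur length: Ss × Ss → 1 SS, 2 Ss, 1 ss → 3 S_ : 1 ss (out of 4)
Looking for: normal (T_) and long (ss)
P(normal) = 2/4, P(long) = 1/4
P(both) = 2/4 × 1/4 = 2/16 = 1/8
Expected count = 1/8 × 432 = 54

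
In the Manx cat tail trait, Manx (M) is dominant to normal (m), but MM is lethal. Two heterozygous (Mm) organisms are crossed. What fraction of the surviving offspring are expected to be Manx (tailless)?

Cross: Mm × Mm
Punnett square offspring (before lethality): 1 MM, 2 Mm, 1 mm
The MM genotype is lethal (embryos die); surviving offspring: 2 Mm, 1 mm
Manx (tailless): 2 out of 3
Probability: 2/3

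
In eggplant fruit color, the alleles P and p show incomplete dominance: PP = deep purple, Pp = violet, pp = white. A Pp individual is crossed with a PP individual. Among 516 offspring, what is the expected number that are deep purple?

Punnett square for Pp × PP:
Offspring genotypes: 2 PP, 2 Pp
Phenotype counts: 2 deep purple, 2 violet
deep purple: 2 out of 4 → fraction 1/2
Expected count = 1/2 × 516 = 258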